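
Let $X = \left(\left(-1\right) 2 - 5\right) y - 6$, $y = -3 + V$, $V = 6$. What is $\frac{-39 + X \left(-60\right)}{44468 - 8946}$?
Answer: $\frac{1581}{35522} \approx 0.044508$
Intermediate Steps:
$y = 3$ ($y = -3 + 6 = 3$)
$X = -27$ ($X = \left(\left(-1\right) 2 - 5\right) 3 - 6 = \left(-2 - 5\right) 3 - 6 = \left(-7\right) 3 - 6 = -21 - 6 = -27$)
$\frac{-39 + X \left(-60\right)}{44468 - 8946} = \frac{-39 - -1620}{44468 - 8946} = \frac{-39 + 1620}{35522} = 1581 \cdot \frac{1}{35522} = \frac{1581}{35522}$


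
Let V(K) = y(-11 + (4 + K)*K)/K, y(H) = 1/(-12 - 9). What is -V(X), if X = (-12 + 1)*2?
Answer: -1/462 ≈ -0.0021645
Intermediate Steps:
y(H) = -1/21 (y(H) = 1/(-21) = -1/21)
X = -22 (X = -11*2 = -22)
V(K) = -1/(21*K)
-V(X) = -(-1)/(21*(-22)) = -(-1)*(-1)/(21*22) = -1*1/462 = -1/462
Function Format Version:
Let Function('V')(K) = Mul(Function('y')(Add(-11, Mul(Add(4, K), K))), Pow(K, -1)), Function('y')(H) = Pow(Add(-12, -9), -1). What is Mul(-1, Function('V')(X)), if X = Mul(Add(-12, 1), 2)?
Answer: Rational(-1, 462) ≈ -0.0021645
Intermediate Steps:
Function('y')(H) = Rational(-1, 21) (Function('y')(H) = Pow(-21, -1) = Rational(-1, 21))
X = -22 (X = Mul(-11, 2) = -22)
Function('V')(K) = Mul(Rational(-1, 21), Pow(K, -1))
Mul(-1, Function('V')(X)) = Mul(-1, Mul(Rational(-1, 21), Pow(-22, -1))) = Mul(-1, Mul(Rational(-1, 21), Rational(-1, 22))) = Mul(-1, Rational(1, 462)) = Rational(-1, 462)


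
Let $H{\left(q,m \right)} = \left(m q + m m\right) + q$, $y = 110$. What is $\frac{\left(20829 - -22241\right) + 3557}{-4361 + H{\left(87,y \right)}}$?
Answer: $\frac{46627}{17396} \approx 2.6803$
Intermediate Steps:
$H{\left(q,m \right)} = q + m^{2} + m q$ ($H{\left(q,m \right)} = \left(m q + m^{2}\right) + q = \left(m^{2} + m q\right) + q = q + m^{2} + m q$)
$\frac{\left(20829 - -22241\right) + 3557}{-4361 + H{\left(87,y \right)}} = \frac{\left(20829 - -22241\right) + 3557}{-4361 + \left(87 + 110^{2} + 110 \cdot 87\right)} = \frac{\left(20829 + 22241\right) + 3557}{-4361 + \left(87 + 12100 + 9570\right)} = \frac{43070 + 3557}{-4361 + 21757} = \frac{46627}{17396}$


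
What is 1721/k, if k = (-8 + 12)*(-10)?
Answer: -1721/40 ≈ -43.025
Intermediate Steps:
k = -40 (k = 4*(-10) = -40)
1721/k = 1721/(-40) = 1721*(-1/40) = -1721/40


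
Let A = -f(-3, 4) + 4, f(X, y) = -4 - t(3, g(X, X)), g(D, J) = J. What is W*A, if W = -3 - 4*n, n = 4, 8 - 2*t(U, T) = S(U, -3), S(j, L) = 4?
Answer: -190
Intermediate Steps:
t(U, T) = 2 (t(U, T) = 4 - ½*4 = 4 - 2 = 2)
f(X, y) = -6 (f(X, y) = -4 - 1*2 = -4 - 2 = -6)
W = -19 (W = -3 - 4*4 = -3 - 16 = -19)
A = 10 (A = -1*(-6) + 4 = 6 + 4 = 10)
W*A = -19*10 = -190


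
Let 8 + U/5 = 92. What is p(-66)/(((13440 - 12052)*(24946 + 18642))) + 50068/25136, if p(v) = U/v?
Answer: 1041260360881/522751494232 ≈ 1.9919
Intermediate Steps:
U = 420 (U = -40 + 5*92 = -40 + 460 = 420)
p(v) = 420/v
p(-66)/(((13440 - 12052)*(24946 + 18642))) + 50068/25136 = (420/(-66))/(((13440 - 12052)*(24946 + 18642))) + 50068/25136 = (420*(-1/66))/((1388*43588)) + 50068*(1/25136) = -70/11/60500144 + 12517/6284 = -70/11*1/60500144 + 12517/6284 = -35/332750792 + 12517/6284 = 1041260360881/522751494232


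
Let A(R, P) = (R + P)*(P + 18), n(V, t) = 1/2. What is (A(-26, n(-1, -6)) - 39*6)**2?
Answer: 7969329/16 ≈ 4.9808e+5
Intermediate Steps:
n(V, t) = 1/2
A(R, P) = (18 + P)*(P + R) (A(R, P) = (P + R)*(18 + P) = (18 + P)*(P + R))
(A(-26, n(-1, -6)) - 39*6)**2 = (((1/2)**2 + 18*(1/2) + 18*(-26) + (1/2)*(-26)) - 39*6)**2 = ((1/4 + 9 - 468 - 13) - 234)**2 = (-1887/4 - 234)**2 = (-2823/4)**2 = 7969329/16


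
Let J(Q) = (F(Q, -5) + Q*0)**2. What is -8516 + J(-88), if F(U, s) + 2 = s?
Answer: -8467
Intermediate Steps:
F(U, s) = -2 + s
J(Q) = 49 (J(Q) = ((-2 - 5) + Q*0)**2 = (-7 + 0)**2 = (-7)**2 = 49)
-8516 + J(-88) = -8516 + 49 = -8467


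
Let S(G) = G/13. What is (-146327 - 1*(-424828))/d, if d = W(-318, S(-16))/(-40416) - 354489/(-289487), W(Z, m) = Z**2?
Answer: -271536307148216/1245587997 ≈ -2.1800e+5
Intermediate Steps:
S(G) = G/13 (S(G) = G*(1/13) = G/13)
d = -1245587997/974992216 (d = (-318)**2/(-40416) - 354489/(-289487) = 101124*(-1/40416) - 354489*(-1/289487) = -8427/3368 + 354489/289487 = -1245587997/974992216 ≈ -1.2775)
(-146327 - 1*(-424828))/d = (-146327 - 1*(-424828))/(-1245587997/974992216) = (-146327 + 424828)*(-974992216/1245587997) = 278501*(-974992216/1245587997) = -271536307148216/1245587997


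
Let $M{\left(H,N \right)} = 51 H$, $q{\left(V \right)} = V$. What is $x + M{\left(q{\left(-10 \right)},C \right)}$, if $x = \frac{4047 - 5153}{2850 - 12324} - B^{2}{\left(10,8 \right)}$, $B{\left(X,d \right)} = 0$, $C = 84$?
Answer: $- \frac{2415317}{4737} \approx -509.88$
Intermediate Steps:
$x = \frac{553}{4737}$ ($x = \frac{4047 - 5153}{2850 - 12324} - 0^{2} = - \frac{1106}{-9474} - 0 = \left(-1106\right) \left(- \frac{1}{9474}\right) + 0 = \frac{553}{4737} + 0 = \frac{553}{4737} \approx 0.11674$)
$x + M{\left(q{\left(-10 \right)},C \right)} = \frac{553}{4737} + 51 \left(-10\right) = \frac{553}{4737} - 510 = - \frac{2415317}{4737}$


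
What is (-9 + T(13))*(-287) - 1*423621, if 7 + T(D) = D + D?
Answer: -426491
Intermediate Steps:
T(D) = -7 + 2*D (T(D) = -7 + (D + D) = -7 + 2*D)
(-9 + T(13))*(-287) - 1*423621 = (-9 + (-7 + 2*13))*(-287) - 1*423621 = (-9 + (-7 + 26))*(-287) - 423621 = (-9 + 19)*(-287) - 423621 = 10*(-287) - 423621 = -2870 - 423621 = -426491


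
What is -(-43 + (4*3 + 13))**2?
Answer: -324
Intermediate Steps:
-(-43 + (4*3 + 13))**2 = -(-43 + (12 + 13))**2 = -(-43 + 25)**2 = -1*(-18)**2 = -1*324 = -324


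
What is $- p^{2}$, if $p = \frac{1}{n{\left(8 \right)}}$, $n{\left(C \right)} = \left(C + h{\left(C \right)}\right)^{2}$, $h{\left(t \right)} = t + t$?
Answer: $- \frac{1}{331776} \approx -3.0141 \cdot 10^{-6}$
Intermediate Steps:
$h{\left(t \right)} = 2 t$
$n{\left(C \right)} = 9 C^{2}$ ($n{\left(C \right)} = \left(C + 2 C\right)^{2} = \left(3 C\right)^{2} = 9 C^{2}$)
$p = \frac{1}{576}$ ($p = \frac{1}{9 \cdot 8^{2}} = \frac{1}{9 \cdot 64} = \frac{1}{576} \approx 0.0017361$)
$- p^{2} = - \frac{1}{331776}$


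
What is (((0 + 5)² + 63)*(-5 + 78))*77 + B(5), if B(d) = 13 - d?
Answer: 494656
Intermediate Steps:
(((0 + 5)² + 63)*(-5 + 78))*77 + B(5) = (((0 + 5)² + 63)*(-5 + 78))*77 + (13 - 1*5) = ((5² + 63)*73)*77 + (13 - 5) = ((25 + 63)*73)*77 + 8 = (88*73)*77 + 8 = 6424*77 + 8 = 494648 + 8 = 494656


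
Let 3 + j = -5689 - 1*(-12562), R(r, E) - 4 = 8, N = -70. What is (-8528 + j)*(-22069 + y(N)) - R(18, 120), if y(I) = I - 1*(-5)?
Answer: 36698160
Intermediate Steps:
R(r, E) = 12 (R(r, E) = 4 + 8 = 12)
y(I) = 5 + I (y(I) = I + 5 = 5 + I)
j = 6870 (j = -3 + (-5689 - 1*(-12562)) = -3 + (-5689 + 12562) = -3 + 6873 = 6870)
(-8528 + j)*(-22069 + y(N)) - R(18, 120) = (-8528 + 6870)*(-22069 + (5 - 70)) - 1*12 = -1658*(-22069 - 65) - 12 = -1658*(-22134) - 12 = 36698172 - 12 = 36698160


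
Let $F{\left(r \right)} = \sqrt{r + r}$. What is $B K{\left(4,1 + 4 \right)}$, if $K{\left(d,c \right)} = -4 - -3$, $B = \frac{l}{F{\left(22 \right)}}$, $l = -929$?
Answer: $\frac{929 \sqrt{11}}{22} \approx 140.05$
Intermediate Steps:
$F{\left(r \right)} = \sqrt{2} \sqrt{r}$ ($F{\left(r \right)} = \sqrt{2 r} = \sqrt{2} \sqrt{r}$)
$B = - \frac{929 \sqrt{11}}{22}$ ($B = - \frac{929}{\sqrt{2} \sqrt{22}} = - \frac{929}{2 \sqrt{11}} = - 929 \frac{\sqrt{11}}{22} = - \frac{929 \sqrt{11}}{22} \approx -140.05$)
$K{\left(d,c \right)} = -1$ ($K{\left(d,c \right)} = -4 + 3 = -1$)
$B K{\left(4,1 + 4 \right)} = - \frac{929 \sqrt{11}}{22} \left(-1\right) = \frac{929 \sqrt{11}}{22}$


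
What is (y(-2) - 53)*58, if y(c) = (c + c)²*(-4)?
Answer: -6786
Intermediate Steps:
y(c) = -16*c² (y(c) = (2*c)²*(-4) = (4*c²)*(-4) = -16*c²)
(y(-2) - 53)*58 = (-16*(-2)² - 53)*58 = (-16*4 - 53)*58 = (-64 - 53)*58 = -117*58 = -6786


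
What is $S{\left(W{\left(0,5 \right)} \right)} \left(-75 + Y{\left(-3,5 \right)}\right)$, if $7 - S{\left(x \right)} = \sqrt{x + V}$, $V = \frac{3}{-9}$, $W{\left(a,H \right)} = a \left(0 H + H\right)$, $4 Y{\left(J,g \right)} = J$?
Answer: $- \frac{2121}{4} + \frac{101 i \sqrt{3}}{4} \approx -530.25 + 43.734 i$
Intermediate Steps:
$Y{\left(J,g \right)} = \frac{J}{4}$
$W{\left(a,H \right)} = H a$ ($W{\left(a,H \right)} = a \left(0 + H\right) = a H = H a$)
$V = - \frac{1}{3}$ ($V = 3 \left(- \frac{1}{9}\right) = - \frac{1}{3} \approx -0.33333$)
$S{\left(x \right)} = 7 - \sqrt{- \frac{1}{3} + x}$ ($S{\left(x \right)} = 7 - \sqrt{x - \frac{1}{3}} = 7 - \sqrt{- \frac{1}{3} + x}$)
$S{\left(W{\left(0,5 \right)} \right)} \left(-75 + Y{\left(-3,5 \right)}\right) = \left(7 - \frac{\sqrt{-3 + 9 \cdot 5 \cdot 0}}{3}\right) \left(-75 + \frac{1}{4} \left(-3\right)\right) = \left(7 - \frac{\sqrt{-3 + 9 \cdot 0}}{3}\right) \left(-75 - \frac{3}{4}\right) = \left(7 - \frac{\sqrt{-3 + 0}}{3}\right) \left(- \frac{303}{4}\right) = \left(7 - \frac{\sqrt{-3}}{3}\right) \left(- \frac{303}{4}\right) = \left(7 - \frac{i \sqrt{3}}{3}\right) \left(- \frac{303}{4}\right) = - \frac{2121}{4} + \frac{101 i \sqrt{3}}{4}$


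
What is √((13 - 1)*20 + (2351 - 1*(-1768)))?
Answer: √4359 ≈ 66.023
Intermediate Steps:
√((13 - 1)*20 + (2351 - 1*(-1768))) = √(12*20 + (2351 + 1768)) = √(240 + 4119) = √4359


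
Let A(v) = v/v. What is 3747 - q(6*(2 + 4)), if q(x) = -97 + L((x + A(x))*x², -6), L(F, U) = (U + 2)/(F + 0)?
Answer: 46081873/11988 ≈ 3844.0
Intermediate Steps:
A(v) = 1
L(F, U) = (2 + U)/F
q(x) = -97 - 4/(x²*(1 + x)) (q(x) = -97 + (2 - 6)/(((x + 1)*x²)) = -97 - 4/((1 + x)*x²) = -97 - 4/(x²*(1 + x)))
3747 - q(6*(2 + 4)) = 3747 - (-4 + 97*(6*(2 + 4))²*(-1 - 6*(2 + 4)))/((6*(2 + 4))²*(1 + 6*(2 + 4))) = 3747 - (-4 + 97*(6*6)²*(-1 - 6*6))/((6*6)²*(1 + 6*6)) = 3747 - (-4 + 97*36²*(-1 - 1*36))/(36²*(1 + 36)) = 3747 - (-4 + 97*1296*(-1 - 36))/(1296*37) = 3747 - (-4 + 97*1296*(-37))/(1296*37) = 3747 - (-4 - 4651344)/(1296*37) = 3747 - (-4651348)/(1296*37) = 3747 - 1*(-1162837/11988) = 3747 + 1162837/11988 = 46081873/11988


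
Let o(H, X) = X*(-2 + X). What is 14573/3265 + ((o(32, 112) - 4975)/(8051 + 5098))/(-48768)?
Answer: 9344918564111/2093682660480 ≈ 4.4634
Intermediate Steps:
14573/3265 + ((o(32, 112) - 4975)/(8051 + 5098))/(-48768) = 14573/3265 + ((112*(-2 + 112) - 4975)/(8051 + 5098))/(-48768) = 14573*(1/3265) + ((112*110 - 4975)/13149)*(-1/48768) = 14573/3265 + ((12320 - 4975)*(1/13149))*(-1/48768) = 14573/3265 + (7345*(1/13149))*(-1/48768) = 14573/3265 + (7345/13149)*(-1/48768) = 14573/3265 - 7345/641250432 = 9344918564111/2093682660480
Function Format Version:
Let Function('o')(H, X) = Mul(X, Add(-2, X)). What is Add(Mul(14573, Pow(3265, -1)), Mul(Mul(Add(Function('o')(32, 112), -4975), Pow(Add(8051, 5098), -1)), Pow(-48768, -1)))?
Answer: Rational(9344918564111, 2093682660480) ≈ 4.4634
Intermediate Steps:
Add(Mul(14573, Pow(3265, -1)), Mul(Mul(Add(Function('o')(32, 112), -4975), Pow(Add(8051, 5098), -1)), Pow(-48768, -1))) = Add(Mul(14573, Pow(3265, -1)), Mul(Mul(Add(Mul(112, Add(-2, 112)), -4975), Pow(Add(8051, 5098), -1)), Pow(-48768, -1))) = Add(Mul(14573, Rational(1, 3265)), Mul(Mul(Add(Mul(112, 110), -4975), Pow(13149, -1)), Rational(-1, 48768))) = Add(Rational(14573, 3265), Mul(Mul(Add(12320, -4975), Rational(1, 13149)), Rational(-1, 48768))) = Add(Rational(14573, 3265), Mul(Mul(7345, Rational(1, 13149)), Rational(-1, 48768))) = Add(Rational(14573, 3265), Mul(Rational(7345, 13149), Rational(-1, 48768))) = Add(Rational(14573, 3265), Rational(-7345, 641250432)) = Rational(9344918564111, 2093682660480)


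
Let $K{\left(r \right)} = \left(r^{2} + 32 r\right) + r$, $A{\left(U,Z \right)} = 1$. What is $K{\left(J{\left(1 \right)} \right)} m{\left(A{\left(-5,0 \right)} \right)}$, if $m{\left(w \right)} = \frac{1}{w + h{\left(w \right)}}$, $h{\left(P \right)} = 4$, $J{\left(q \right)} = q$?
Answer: $\frac{34}{5} \approx 6.8$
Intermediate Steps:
$K{\left(r \right)} = r^{2} + 33 r$
$m{\left(w \right)} = \frac{1}{4 + w}$ ($m{\left(w \right)} = \frac{1}{w + 4} = \frac{1}{4 + w}$)
$K{\left(J{\left(1 \right)} \right)} m{\left(A{\left(-5,0 \right)} \right)} = \frac{1 \left(33 + 1\right)}{4 + 1} = \frac{1 \cdot 34}{5} = 34 \cdot \frac{1}{5} = \frac{34}{5}$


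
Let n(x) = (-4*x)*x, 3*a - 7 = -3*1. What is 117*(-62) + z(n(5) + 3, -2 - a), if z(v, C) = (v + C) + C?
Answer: -22073/3 ≈ -7357.7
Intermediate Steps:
a = 4/3 (a = 7/3 + (-3*1)/3 = 7/3 + (1/3)*(-3) = 7/3 - 1 = 4/3 ≈ 1.3333)
n(x) = -4*x**2
z(v, C) = v + 2*C (z(v, C) = (C + v) + C = v + 2*C)
117*(-62) + z(n(5) + 3, -2 - a) = 117*(-62) + ((-4*5**2 + 3) + 2*(-2 - 1*4/3)) = -7254 + ((-4*25 + 3) + 2*(-2 - 4/3)) = -7254 + ((-100 + 3) + 2*(-10/3)) = -7254 + (-97 - 20/3) = -7254 - 311/3 = -22073/3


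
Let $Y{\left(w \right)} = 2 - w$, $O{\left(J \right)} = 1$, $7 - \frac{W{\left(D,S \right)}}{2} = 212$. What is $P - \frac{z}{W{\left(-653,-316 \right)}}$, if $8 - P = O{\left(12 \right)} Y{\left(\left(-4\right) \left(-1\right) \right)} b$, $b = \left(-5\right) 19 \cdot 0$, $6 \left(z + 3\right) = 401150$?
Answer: $\frac{105203}{615} \approx 171.06$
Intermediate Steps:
$z = \frac{200566}{3}$ ($z = -3 + \frac{1}{6} \cdot 401150 = -3 + \frac{200575}{3} = \frac{200566}{3} \approx 66855.0$)
$W{\left(D,S \right)} = -410$ ($W{\left(D,S \right)} = 14 - 424 = -410$)
$b = 0$ ($b = \left(-95\right) 0 = 0$)
$P = 8$ ($P = 8 - 1 \left(2 - \left(-4\right) \left(-1\right)\right) 0 = 8 - 1 \left(2 - 4\right) 0 = 8 - 1 \left(-2\right) 0 = 8 - \left(-2\right) 0 = 8 - 0 = 8 + 0 = 8$)
$P - \frac{z}{W{\left(-653,-316 \right)}} = 8 - \frac{200566}{3 \left(-410\right)} = 8 - \frac{200566}{3} \left(- \frac{1}{410}\right) = 8 - - \frac{100283}{615} = 8 + \frac{100283}{615} = \frac{105203}{615}$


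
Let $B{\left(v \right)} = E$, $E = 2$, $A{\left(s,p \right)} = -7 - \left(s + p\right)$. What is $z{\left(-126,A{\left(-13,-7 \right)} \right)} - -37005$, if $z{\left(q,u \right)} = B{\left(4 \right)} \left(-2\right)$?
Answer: $37001$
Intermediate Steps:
$A{\left(s,p \right)} = -7 - p - s$ ($A{\left(s,p \right)} = -7 - \left(p + s\right) = -7 - p - s$)
$B{\left(v \right)} = 2$
$z{\left(q,u \right)} = -4$ ($z{\left(q,u \right)} = 2 \left(-2\right) = -4$)
$z{\left(-126,A{\left(-13,-7 \right)} \right)} - -37005 = -4 - -37005 = -4 + 37005 = 37001$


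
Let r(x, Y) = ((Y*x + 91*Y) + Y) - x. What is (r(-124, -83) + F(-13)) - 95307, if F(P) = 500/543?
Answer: -50241661/543 ≈ -92526.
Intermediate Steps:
F(P) = 500/543 (F(P) = 500*(1/543) = 500/543)
r(x, Y) = -x + 92*Y + Y*x (r(x, Y) = ((91*Y + Y*x) + Y) - x = (92*Y + Y*x) - x = -x + 92*Y + Y*x)
(r(-124, -83) + F(-13)) - 95307 = ((-1*(-124) + 92*(-83) - 83*(-124)) + 500/543) - 95307 = ((124 - 7636 + 10292) + 500/543) - 95307 = (2780 + 500/543) - 95307 = 1510040/543 - 95307 = -50241661/543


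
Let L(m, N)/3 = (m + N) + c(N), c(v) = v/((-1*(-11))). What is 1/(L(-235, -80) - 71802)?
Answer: -11/800457 ≈ -1.3742e-5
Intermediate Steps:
c(v) = v/11
L(m, N) = 3*m + 36*N/11 (L(m, N) = 3*((m + N) + N/11) = 3*((N + m) + N/11) = 3*(m + 12*N/11) = 3*m + 36*N/11)
1/(L(-235, -80) - 71802) = 1/((3*(-235) + (36/11)*(-80)) - 71802) = 1/((-705 - 2880/11) - 71802) = 1/(-10635/11 - 71802) = 1/(-800457/11) = -11/800457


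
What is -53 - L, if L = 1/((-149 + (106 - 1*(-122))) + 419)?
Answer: -26395/498 ≈ -53.002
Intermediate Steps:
L = 1/498 (L = 1/((-149 + (106 + 122)) + 419) = 1/((-149 + 228) + 419) = 1/(79 + 419) = 1/498 ≈ 0.0020080)
-53 - L = -53 - 1*1/498 = -53 - 1/498 = -26395/498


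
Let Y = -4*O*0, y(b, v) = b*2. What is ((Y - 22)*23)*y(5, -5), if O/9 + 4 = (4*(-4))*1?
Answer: -5060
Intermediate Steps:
O = -180 (O = -36 + 9*((4*(-4))*1) = -36 + 9*(-16*1) = -36 + 9*(-16) = -36 - 144 = -180)
y(b, v) = 2*b
Y = 0 (Y = -4*(-180)*0 = 720*0 = 0)
((Y - 22)*23)*y(5, -5) = ((0 - 22)*23)*(2*5) = -22*23*10 = -506*10 = -5060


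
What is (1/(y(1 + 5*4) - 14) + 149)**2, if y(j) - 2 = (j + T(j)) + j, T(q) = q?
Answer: 57760000/2601 ≈ 22207.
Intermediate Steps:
y(j) = 2 + 3*j (y(j) = 2 + ((j + j) + j) = 2 + (2*j + j) = 2 + 3*j)
(1/(y(1 + 5*4) - 14) + 149)**2 = (1/((2 + 3*(1 + 5*4)) - 14) + 149)**2 = (1/((2 + 3*(1 + 20)) - 14) + 149)**2 = (1/((2 + 3*21) - 14) + 149)**2 = (1/((2 + 63) - 14) + 149)**2 = (1/(65 - 14) + 149)**2 = (1/51 + 149)**2 = (7600/51)**2 = 57760000/2601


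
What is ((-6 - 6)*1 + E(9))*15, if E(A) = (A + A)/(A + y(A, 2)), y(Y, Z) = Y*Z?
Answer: -170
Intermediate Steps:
E(A) = ⅔ (E(A) = (A + A)/(A + A*2) = (2*A)/(A + 2*A) = (2*A)/((3*A)) = (2*A)*(1/(3*A)) = ⅔)
((-6 - 6)*1 + E(9))*15 = ((-6 - 6)*1 + ⅔)*15 = (-12*1 + ⅔)*15 = (-12 + ⅔)*15 = -34/3*15 = -170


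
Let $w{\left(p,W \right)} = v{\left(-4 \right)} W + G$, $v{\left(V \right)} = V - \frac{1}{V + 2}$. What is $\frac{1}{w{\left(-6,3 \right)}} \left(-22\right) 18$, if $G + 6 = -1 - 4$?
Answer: $\frac{792}{43} \approx 18.419$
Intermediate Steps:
$v{\left(V \right)} = V - \frac{1}{2 + V}$
$G = -11$ ($G = -6 - 5 = -11$)
$w{\left(p,W \right)} = -11 - \frac{7 W}{2}$ ($w{\left(p,W \right)} = \frac{-1 + \left(-4\right)^{2} + 2 \left(-4\right)}{2 - 4} W - 11 = \frac{-1 + 16 - 8}{-2} W - 11 = \left(- \frac{1}{2}\right) 7 W - 11 = - \frac{7 W}{2} - 11 = -11 - \frac{7 W}{2}$)
$\frac{1}{w{\left(-6,3 \right)}} \left(-22\right) 18 = \frac{1}{-11 - \frac{21}{2}} \left(-22\right) 18 = \frac{1}{- \frac{43}{2}} \left(-22\right) 18 = \left(- \frac{2}{43}\right) \left(-22\right) 18 = \frac{44}{43} \cdot 18 = \frac{792}{43}$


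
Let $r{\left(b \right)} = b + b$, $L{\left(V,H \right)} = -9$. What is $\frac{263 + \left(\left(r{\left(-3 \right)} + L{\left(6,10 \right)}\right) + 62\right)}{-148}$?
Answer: $- \frac{155}{74} \approx -2.0946$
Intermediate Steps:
$r{\left(b \right)} = 2 b$
$\frac{263 + \left(\left(r{\left(-3 \right)} + L{\left(6,10 \right)}\right) + 62\right)}{-148} = \frac{263 + \left(\left(2 \left(-3\right) - 9\right) + 62\right)}{-148} = - \frac{263 + \left(\left(-6 - 9\right) + 62\right)}{148} = - \frac{263 + \left(-15 + 62\right)}{148} = - \frac{263 + 47}{148} = \left(- \frac{1}{148}\right) 310 = - \frac{155}{74}$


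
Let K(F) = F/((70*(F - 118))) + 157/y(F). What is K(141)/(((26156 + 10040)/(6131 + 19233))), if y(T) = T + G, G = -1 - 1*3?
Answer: 1725303667/1995937930 ≈ 0.86441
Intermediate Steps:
G = -4 (G = -1 - 3 = -4)
y(T) = -4 + T (y(T) = T - 4 = -4 + T)
K(F) = 157/(-4 + F) + F/(-8260 + 70*F) (K(F) = F/((70*(F - 118))) + 157/(-4 + F) = F/((70*(-118 + F))) + 157/(-4 + F) = F/(-8260 + 70*F) + 157/(-4 + F) = 157/(-4 + F) + F/(-8260 + 70*F))
K(141)/(((26156 + 10040)/(6131 + 19233))) = ((-1296820 + 10990*141 + 141*(-4 + 141))/(70*(-118 + 141)*(-4 + 141)))/(((26156 + 10040)/(6131 + 19233))) = ((1/70)*(-1296820 + 1549590 + 141*137)/(23*137))/((36196/25364)) = ((1/70)*(1/23)*(1/137)*(-1296820 + 1549590 + 19317))/((36196*(1/25364))) = ((1/70)*(1/23)*(1/137)*272087)/(9049/6341) = (272087/220570)*(6341/9049) = 1725303667/1995937930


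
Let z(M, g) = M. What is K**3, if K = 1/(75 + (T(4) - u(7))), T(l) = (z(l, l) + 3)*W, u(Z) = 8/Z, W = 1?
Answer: 343/181321496 ≈ 1.8917e-6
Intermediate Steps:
T(l) = 3 + l (T(l) = (l + 3)*1 = (3 + l)*1 = 3 + l)
K = 7/566 (K = 1/(75 + ((3 + 4) - 8/7)) = 1/(75 + (7 - 8/7)) = 1/(75 + 41/7) = 1/(566/7) = 7/566 ≈ 0.012367)
K**3 = (7/566)**3 = 343/181321496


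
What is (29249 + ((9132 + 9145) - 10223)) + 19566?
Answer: 56869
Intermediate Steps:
(29249 + ((9132 + 9145) - 10223)) + 19566 = (29249 + (18277 - 10223)) + 19566 = (29249 + 8054) + 19566 = 37303 + 19566 = 56869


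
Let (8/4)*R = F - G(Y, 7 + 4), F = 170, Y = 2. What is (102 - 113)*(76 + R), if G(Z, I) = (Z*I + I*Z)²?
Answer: 8877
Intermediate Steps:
G(Z, I) = 4*I²*Z² (G(Z, I) = (I*Z + I*Z)² = (2*I*Z)² = 4*I²*Z²)
R = -883 (R = (170 - 4*(7 + 4)²*2²)/2 = (170 - 4*11²*4)/2 = (170 - 4*121*4)/2 = (170 - 1*1936)/2 = (170 - 1936)/2 = (½)*(-1766) = -883)
(102 - 113)*(76 + R) = (102 - 113)*(76 - 883) = -11*(-807) = 8877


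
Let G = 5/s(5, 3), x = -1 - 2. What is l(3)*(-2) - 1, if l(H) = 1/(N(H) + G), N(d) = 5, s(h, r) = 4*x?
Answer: -79/55 ≈ -1.4364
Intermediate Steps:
x = -3
s(h, r) = -12 (s(h, r) = 4*(-3) = -12)
G = -5/12 (G = 5/(-12) = 5*(-1/12) = -5/12 ≈ -0.41667)
l(H) = 12/55 (l(H) = 1/(5 - 5/12) = 1/(55/12) = 12/55)
l(3)*(-2) - 1 = (12/55)*(-2) - 1 = -24/55 - 1 = -79/55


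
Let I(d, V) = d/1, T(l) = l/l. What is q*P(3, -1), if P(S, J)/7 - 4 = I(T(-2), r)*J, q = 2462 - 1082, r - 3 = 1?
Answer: 28980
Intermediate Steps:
r = 4 (r = 3 + 1 = 4)
T(l) = 1
q = 1380
I(d, V) = d (I(d, V) = d*1 = d)
P(S, J) = 28 + 7*J (P(S, J) = 28 + 7*(1*J) = 28 + 7*J)
q*P(3, -1) = 1380*(28 + 7*(-1)) = 1380*(28 - 7) = 1380*21 = 28980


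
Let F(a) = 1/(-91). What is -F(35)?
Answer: 1/91 ≈ 0.010989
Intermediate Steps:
F(a) = -1/91
-F(35) = -1*(-1/91) = 1/91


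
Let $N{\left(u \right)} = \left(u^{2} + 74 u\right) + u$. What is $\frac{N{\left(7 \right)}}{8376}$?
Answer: $\frac{287}{4188} \approx 0.068529$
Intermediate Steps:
$N{\left(u \right)} = u^{2} + 75 u$
$\frac{N{\left(7 \right)}}{8376} = \frac{7 \left(75 + 7\right)}{8376} = 7 \cdot 82 \cdot \frac{1}{8376} = 574 \cdot \frac{1}{8376} = \frac{287}{4188}$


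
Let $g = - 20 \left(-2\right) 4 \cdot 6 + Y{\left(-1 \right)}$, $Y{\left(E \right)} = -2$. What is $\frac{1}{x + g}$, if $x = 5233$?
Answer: $\frac{1}{6191} \approx 0.00016152$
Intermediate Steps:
$g = 958$ ($g = - 20 \left(-2\right) 4 \cdot 6 - 2 = - 20 \left(\left(-8\right) 6\right) - 2 = \left(-20\right) \left(-48\right) - 2 = 960 - 2 = 958$)
$\frac{1}{x + g} = \frac{1}{5233 + 958} = \frac{1}{6191}$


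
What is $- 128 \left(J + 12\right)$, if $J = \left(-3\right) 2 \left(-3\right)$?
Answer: $-3840$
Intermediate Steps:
$J = 18$ ($J = \left(-6\right) \left(-3\right) = 18$)
$- 128 \left(J + 12\right) = - 128 \left(18 + 12\right) = \left(-128\right) 30 = -3840$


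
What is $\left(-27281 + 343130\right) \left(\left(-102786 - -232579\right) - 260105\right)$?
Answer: $-41158914888$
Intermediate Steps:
$\left(-27281 + 343130\right) \left(\left(-102786 - -232579\right) - 260105\right) = 315849 \left(\left(-102786 + 232579\right) - 260105\right) = 315849 \left(129793 - 260105\right) = 315849 \left(-130312\right) = -41158914888$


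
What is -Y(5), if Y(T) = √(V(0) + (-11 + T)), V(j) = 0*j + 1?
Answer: -I*√5 ≈ -2.2361*I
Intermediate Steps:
V(j) = 1 (V(j) = 0 + 1 = 1)
Y(T) = √(-10 + T) (Y(T) = √(1 + (-11 + T)) = √(-10 + T))
-Y(5) = -√(-10 + 5) = -√(-5) = -I*√5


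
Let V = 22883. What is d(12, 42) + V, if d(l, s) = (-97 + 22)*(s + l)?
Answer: 18833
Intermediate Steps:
d(l, s) = -75*l - 75*s (d(l, s) = -75*(l + s) = -75*l - 75*s)
d(12, 42) + V = (-75*12 - 75*42) + 22883 = (-900 - 3150) + 22883 = -4050 + 22883 = 18833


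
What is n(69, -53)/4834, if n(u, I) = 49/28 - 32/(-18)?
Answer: 127/174024 ≈ 0.00072978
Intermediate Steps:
n(u, I) = 127/36 (n(u, I) = 49*(1/28) - 32*(-1/18) = 7/4 + 16/9 = 127/36)
n(69, -53)/4834 = (127/36)/4834 = (127/36)*(1/4834) = 127/174024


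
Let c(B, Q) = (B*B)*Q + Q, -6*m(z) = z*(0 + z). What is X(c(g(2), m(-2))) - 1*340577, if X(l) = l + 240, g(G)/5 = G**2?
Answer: -1021813/3 ≈ -3.4060e+5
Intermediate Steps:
g(G) = 5*G**2
m(z) = -z**2/6 (m(z) = -z*(0 + z)/6 = -z*z/6 = -z**2/6)
c(B, Q) = Q + Q*B**2 (c(B, Q) = B**2*Q + Q = Q*B**2 + Q = Q + Q*B**2)
X(l) = 240 + l
X(c(g(2), m(-2))) - 1*340577 = (240 + (-1/6*(-2)**2)*(1 + (5*2**2)**2)) - 1*340577 = (240 + (-1/6*4)*(1 + (5*4)**2)) - 340577 = (240 - 2*(1 + 20**2)/3) - 340577 = (240 - 2*(1 + 400)/3) - 340577 = (240 - 2/3*401) - 340577 = (240 - 802/3) - 340577 = -82/3 - 340577 = -1021813/3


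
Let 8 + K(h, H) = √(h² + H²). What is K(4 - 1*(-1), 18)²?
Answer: (8 - √349)² ≈ 114.10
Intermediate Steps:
K(h, H) = -8 + √(H² + h²) (K(h, H) = -8 + √(h² + H²) = -8 + √(H² + h²))
K(4 - 1*(-1), 18)² = (-8 + √(18² + (4 - 1*(-1))²))² = (-8 + √(324 + (4 + 1)²))² = (-8 + √(324 + 5²))² = (-8 + √(324 + 25))² = (-8 + √349)²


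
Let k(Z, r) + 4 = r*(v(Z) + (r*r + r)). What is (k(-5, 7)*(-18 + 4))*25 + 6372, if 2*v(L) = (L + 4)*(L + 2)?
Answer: -133103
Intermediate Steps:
v(L) = (2 + L)*(4 + L)/2 (v(L) = ((L + 4)*(L + 2))/2 = ((4 + L)*(2 + L))/2 = ((2 + L)*(4 + L))/2 = (2 + L)*(4 + L)/2)
k(Z, r) = -4 + r*(4 + r + r**2 + Z**2/2 + 3*Z) (k(Z, r) = -4 + r*((4 + Z**2/2 + 3*Z) + (r*r + r)) = -4 + r*((4 + Z**2/2 + 3*Z) + (r**2 + r)) = -4 + r*((4 + Z**2/2 + 3*Z) + (r + r**2)) = -4 + r*(4 + r + r**2 + Z**2/2 + 3*Z))
(k(-5, 7)*(-18 + 4))*25 + 6372 = ((-4 + 7**2 + 7**3 + (1/2)*7*(8 + (-5)**2 + 6*(-5)))*(-18 + 4))*25 + 6372 = ((-4 + 49 + 343 + (1/2)*7*(8 + 25 - 30))*(-14))*25 + 6372 = ((-4 + 49 + 343 + (1/2)*7*3)*(-14))*25 + 6372 = ((-4 + 49 + 343 + 21/2)*(-14))*25 + 6372 = ((797/2)*(-14))*25 + 6372 = -5579*25 + 6372 = -139475 + 6372 = -133103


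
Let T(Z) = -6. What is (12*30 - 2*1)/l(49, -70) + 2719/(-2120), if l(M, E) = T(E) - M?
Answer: -181701/23320 ≈ -7.7916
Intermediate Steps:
l(M, E) = -6 - M
(12*30 - 2*1)/l(49, -70) + 2719/(-2120) = (12*30 - 2*1)/(-6 - 1*49) + 2719/(-2120) = (360 - 2)/(-6 - 49) + 2719*(-1/2120) = 358/(-55) - 2719/2120 = 358*(-1/55) - 2719/2120 = -358/55 - 2719/2120 = -181701/23320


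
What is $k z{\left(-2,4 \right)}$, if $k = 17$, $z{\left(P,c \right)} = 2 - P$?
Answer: $68$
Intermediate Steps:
$k z{\left(-2,4 \right)} = 17 \left(2 - -2\right) = 17 \left(2 + 2\right) = 17 \cdot 4 = 68$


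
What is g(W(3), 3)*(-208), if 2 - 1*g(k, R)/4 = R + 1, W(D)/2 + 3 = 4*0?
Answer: 1664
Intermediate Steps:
W(D) = -6 (W(D) = -6 + 2*(4*0) = -6 + 2*0 = -6 + 0 = -6)
g(k, R) = 4 - 4*R (g(k, R) = 8 - 4*(R + 1) = 8 - 4*(1 + R) = 8 + (-4 - 4*R) = 4 - 4*R)
g(W(3), 3)*(-208) = (4 - 4*3)*(-208) = (4 - 12)*(-208) = -8*(-208) = 1664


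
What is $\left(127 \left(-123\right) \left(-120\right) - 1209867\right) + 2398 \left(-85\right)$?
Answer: $460823$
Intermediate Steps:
$\left(127 \left(-123\right) \left(-120\right) - 1209867\right) + 2398 \left(-85\right) = \left(\left(-15621\right) \left(-120\right) - 1209867\right) - 203830 = \left(1874520 - 1209867\right) - 203830 = 664653 - 203830 = 460823$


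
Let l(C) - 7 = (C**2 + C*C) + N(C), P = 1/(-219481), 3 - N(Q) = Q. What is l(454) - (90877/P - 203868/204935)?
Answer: 4087671756198243/204935 ≈ 1.9946e+10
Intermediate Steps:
N(Q) = 3 - Q
P = -1/219481 ≈ -4.5562e-6
l(C) = 10 - C + 2*C**2 (l(C) = 7 + ((C**2 + C*C) + (3 - C)) = 7 + ((C**2 + C**2) + (3 - C)) = 7 + (2*C**2 + (3 - C)) = 7 + (3 - C + 2*C**2) = 10 - C + 2*C**2)
l(454) - (90877/P - 203868/204935) = (10 - 1*454 + 2*454**2) - (90877/(-1/219481) - 203868/204935) = (10 - 454 + 2*206116) - (90877*(-219481) - 203868*1/204935) = (10 - 454 + 412232) - (-19945774837 - 203868/204935) = 411788 - 1*(-4087587366424463/204935) = 411788 + 4087587366424463/204935 = 4087671756198243/204935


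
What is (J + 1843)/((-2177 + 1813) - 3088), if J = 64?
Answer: -1907/3452 ≈ -0.55243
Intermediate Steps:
(J + 1843)/((-2177 + 1813) - 3088) = (64 + 1843)/((-2177 + 1813) - 3088) = 1907/(-364 - 3088) = 1907/(-3452) = 1907*(-1/3452) = -1907/3452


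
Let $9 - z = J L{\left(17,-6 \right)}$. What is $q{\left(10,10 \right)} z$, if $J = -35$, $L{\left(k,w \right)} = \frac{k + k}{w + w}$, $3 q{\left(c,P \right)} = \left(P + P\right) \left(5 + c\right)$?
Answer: $- \frac{27050}{3} \approx -9016.7$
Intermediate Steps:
$q{\left(c,P \right)} = \frac{2 P \left(5 + c\right)}{3}$ ($q{\left(c,P \right)} = \frac{\left(P + P\right) \left(5 + c\right)}{3} = \frac{2 P \left(5 + c\right)}{3}$)
$L{\left(k,w \right)} = \frac{k}{w}$ ($L{\left(k,w \right)} = \frac{2 k}{2 w} = 2 k \frac{1}{2 w} = \frac{k}{w}$)
$z = - \frac{541}{6}$ ($z = 9 - - 35 \frac{17}{-6} = 9 - - 35 \cdot 17 \left(- \frac{1}{6}\right) = 9 - \left(-35\right) \left(- \frac{17}{6}\right) = 9 - \frac{595}{6} = - \frac{541}{6} \approx -90.167$)
$q{\left(10,10 \right)} z = \frac{2}{3} \cdot 10 \left(5 + 10\right) \left(- \frac{541}{6}\right) = \frac{2}{3} \cdot 10 \cdot 15 \left(- \frac{541}{6}\right) = 100 \left(- \frac{541}{6}\right) = - \frac{27050}{3}$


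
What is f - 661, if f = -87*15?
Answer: -1966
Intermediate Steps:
f = -1305
f - 661 = -1305 - 661 = -1966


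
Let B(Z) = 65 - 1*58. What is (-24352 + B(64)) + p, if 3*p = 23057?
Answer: -49978/3 ≈ -16659.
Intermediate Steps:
p = 23057/3 (p = (⅓)*23057 = 23057/3 ≈ 7685.7)
B(Z) = 7 (B(Z) = 65 - 58 = 7)
(-24352 + B(64)) + p = (-24352 + 7) + 23057/3 = -24345 + 23057/3 = -49978/3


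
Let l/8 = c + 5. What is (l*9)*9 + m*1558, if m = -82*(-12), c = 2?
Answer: 1537608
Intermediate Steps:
m = 984
l = 56 (l = 8*(2 + 5) = 8*7 = 56)
(l*9)*9 + m*1558 = (56*9)*9 + 984*1558 = 504*9 + 1533072 = 4536 + 1533072 = 1537608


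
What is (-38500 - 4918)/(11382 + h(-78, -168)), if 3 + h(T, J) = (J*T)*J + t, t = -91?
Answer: 21709/1095092 ≈ 0.019824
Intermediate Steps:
h(T, J) = -94 + T*J**2 (h(T, J) = -3 + ((J*T)*J - 91) = -3 + (T*J**2 - 91) = -3 + (-91 + T*J**2) = -94 + T*J**2)
(-38500 - 4918)/(11382 + h(-78, -168)) = (-38500 - 4918)/(11382 + (-94 - 78*(-168)**2)) = -43418/(11382 + (-94 - 78*28224)) = -43418/(11382 + (-94 - 2201472)) = -43418/(11382 - 2201566) = -43418/(-2190184) = -43418*(-1/2190184) = 21709/1095092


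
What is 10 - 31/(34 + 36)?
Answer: 669/70 ≈ 9.5571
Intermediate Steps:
10 - 31/(34 + 36) = 10 - 31/70 = 669/70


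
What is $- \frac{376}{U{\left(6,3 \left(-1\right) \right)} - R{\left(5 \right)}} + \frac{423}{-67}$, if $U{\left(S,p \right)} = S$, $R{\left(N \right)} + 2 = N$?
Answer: $- \frac{26461}{201} \approx -131.65$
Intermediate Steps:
$R{\left(N \right)} = -2 + N$
$- \frac{376}{U{\left(6,3 \left(-1\right) \right)} - R{\left(5 \right)}} + \frac{423}{-67} = - \frac{376}{6 - \left(-2 + 5\right)} + \frac{423}{-67} = - \frac{376}{6 - 3} + 423 \left(- \frac{1}{67}\right) = - \frac{376}{6 - 3} - \frac{423}{67} = - \frac{376}{3} - \frac{423}{67} = - \frac{26461}{201}$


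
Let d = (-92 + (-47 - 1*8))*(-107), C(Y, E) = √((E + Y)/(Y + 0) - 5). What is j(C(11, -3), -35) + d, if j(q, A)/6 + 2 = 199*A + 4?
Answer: -26049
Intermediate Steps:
C(Y, E) = √(-5 + (E + Y)/Y) (C(Y, E) = √((E + Y)/Y - 5) = √(-5 + (E + Y)/Y))
j(q, A) = 12 + 1194*A (j(q, A) = -12 + 6*(199*A + 4) = -12 + 6*(4 + 199*A) = -12 + (24 + 1194*A) = 12 + 1194*A)
d = 15729 (d = (-92 + (-47 - 8))*(-107) = (-92 - 55)*(-107) = -147*(-107) = 15729)
j(C(11, -3), -35) + d = (12 + 1194*(-35)) + 15729 = (12 - 41790) + 15729 = -41778 + 15729 = -26049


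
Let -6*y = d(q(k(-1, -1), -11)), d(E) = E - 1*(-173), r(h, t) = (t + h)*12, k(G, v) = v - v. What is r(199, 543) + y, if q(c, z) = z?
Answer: 8877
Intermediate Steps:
k(G, v) = 0
r(h, t) = 12*h + 12*t (r(h, t) = (h + t)*12 = 12*h + 12*t)
d(E) = 173 + E (d(E) = E + 173 = 173 + E)
y = -27 (y = -(173 - 11)/6 = -⅙*162 = -27)
r(199, 543) + y = (12*199 + 12*543) - 27 = (2388 + 6516) - 27 = 8904 - 27 = 8877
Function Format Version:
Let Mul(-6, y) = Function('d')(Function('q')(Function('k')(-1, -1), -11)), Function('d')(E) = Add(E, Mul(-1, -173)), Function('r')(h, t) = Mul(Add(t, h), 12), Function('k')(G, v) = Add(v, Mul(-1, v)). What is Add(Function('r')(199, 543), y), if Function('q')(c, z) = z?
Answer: 8877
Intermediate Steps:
Function('k')(G, v) = 0
Function('r')(h, t) = Add(Mul(12, h), Mul(12, t)) (Function('r')(h, t) = Mul(Add(h, t), 12) = Add(Mul(12, h), Mul(12, t)))
Function('d')(E) = Add(173, E) (Function('d')(E) = Add(E, 173) = Add(173, E))
y = -27 (y = Mul(Rational(-1, 6), Add(173, -11)) = Mul(Rational(-1, 6), 162) = -27)
Add(Function('r')(199, 543), y) = Add(Add(Mul(12, 199), Mul(12, 543)), -27) = Add(Add(2388, 6516), -27) = Add(8904, -27) = 8877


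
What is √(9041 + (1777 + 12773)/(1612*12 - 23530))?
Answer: √39590221034/2093 ≈ 95.066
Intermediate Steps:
√(9041 + (1777 + 12773)/(1612*12 - 23530)) = √(9041 + 14550/(19344 - 23530)) = √(9041 + 14550/(-4186)) = √(9041 + 14550*(-1/4186)) = √(9041 - 7275/2093) = √(18915538/2093) = √39590221034/2093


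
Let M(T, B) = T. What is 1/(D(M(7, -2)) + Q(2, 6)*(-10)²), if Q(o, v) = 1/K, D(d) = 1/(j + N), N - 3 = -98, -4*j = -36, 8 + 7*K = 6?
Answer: -86/30101 ≈ -0.0028570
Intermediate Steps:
K = -2/7 (K = -8/7 + (⅐)*6 = -8/7 + 6/7 = -2/7 ≈ -0.28571)
j = 9 (j = -¼*(-36) = 9)
N = -95 (N = 3 - 98 = -95)
D(d) = -1/86 (D(d) = 1/(9 - 95) = 1/(-86) = -1/86)
Q(o, v) = -7/2 (Q(o, v) = 1/(-2/7) = -7/2)
1/(D(M(7, -2)) + Q(2, 6)*(-10)²) = 1/(-1/86 - 7/2*(-10)²) = 1/(-1/86 - 7/2*100) = 1/(-1/86 - 350) = 1/(-30101/86) = -86/30101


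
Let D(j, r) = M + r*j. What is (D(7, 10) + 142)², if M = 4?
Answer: 46656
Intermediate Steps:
D(j, r) = 4 + j*r (D(j, r) = 4 + r*j = 4 + j*r)
(D(7, 10) + 142)² = ((4 + 7*10) + 142)² = ((4 + 70) + 142)² = (74 + 142)² = 216² = 46656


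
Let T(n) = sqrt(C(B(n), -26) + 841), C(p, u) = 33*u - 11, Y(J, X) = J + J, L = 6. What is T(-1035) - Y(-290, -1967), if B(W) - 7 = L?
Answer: 580 + 2*I*sqrt(7) ≈ 580.0 + 5.2915*I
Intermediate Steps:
B(W) = 13 (B(W) = 7 + 6 = 13)
Y(J, X) = 2*J
C(p, u) = -11 + 33*u
T(n) = 2*I*sqrt(7) (T(n) = sqrt((-11 + 33*(-26)) + 841) = sqrt((-11 - 858) + 841) = sqrt(-869 + 841) = sqrt(-28) = 2*I*sqrt(7))
T(-1035) - Y(-290, -1967) = 2*I*sqrt(7) - 2*(-290) = 2*I*sqrt(7) - 1*(-580) = 2*I*sqrt(7) + 580 = 580 + 2*I*sqrt(7)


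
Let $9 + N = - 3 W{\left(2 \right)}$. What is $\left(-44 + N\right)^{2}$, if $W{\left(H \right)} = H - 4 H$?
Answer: $1225$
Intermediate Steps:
$W{\left(H \right)} = - 3 H$
$N = 9$ ($N = -9 - 3 \left(\left(-3\right) 2\right) = -9 - -18 = -9 + 18 = 9$)
$\left(-44 + N\right)^{2} = \left(-44 + 9\right)^{2} = \left(-35\right)^{2} = 1225$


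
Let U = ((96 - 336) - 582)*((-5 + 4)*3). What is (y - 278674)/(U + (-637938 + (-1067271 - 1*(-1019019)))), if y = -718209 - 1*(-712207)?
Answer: 23723/56977 ≈ 0.41636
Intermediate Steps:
U = 2466 (U = (-240 - 582)*(-1*3) = -822*(-3) = 2466)
y = -6002 (y = -718209 + 712207 = -6002)
(y - 278674)/(U + (-637938 + (-1067271 - 1*(-1019019)))) = (-6002 - 278674)/(2466 + (-637938 + (-1067271 - 1*(-1019019)))) = -284676/(2466 + (-637938 + (-1067271 + 1019019))) = -284676/(2466 + (-637938 - 48252)) = -284676/(2466 - 686190) = -284676/(-683724) = -284676*(-1/683724) = 23723/56977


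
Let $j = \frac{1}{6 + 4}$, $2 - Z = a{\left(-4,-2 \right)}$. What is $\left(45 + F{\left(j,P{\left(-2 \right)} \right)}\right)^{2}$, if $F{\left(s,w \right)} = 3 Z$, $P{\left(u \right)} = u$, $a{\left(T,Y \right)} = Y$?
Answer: $3249$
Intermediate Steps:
$Z = 4$ ($Z = 2 - -2 = 2 + 2 = 4$)
$j = \frac{1}{10} \approx 0.1$
$F{\left(s,w \right)} = 12$ ($F{\left(s,w \right)} = 3 \cdot 4 = 12$)
$\left(45 + F{\left(j,P{\left(-2 \right)} \right)}\right)^{2} = \left(45 + 12\right)^{2} = 57^{2} = 3249$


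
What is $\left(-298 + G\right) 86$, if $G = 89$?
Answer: $-17974$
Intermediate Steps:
$\left(-298 + G\right) 86 = \left(-298 + 89\right) 86 = \left(-209\right) 86 = -17974$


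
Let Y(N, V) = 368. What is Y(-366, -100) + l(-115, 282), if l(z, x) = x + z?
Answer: 535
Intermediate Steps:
Y(-366, -100) + l(-115, 282) = 368 + (282 - 115) = 368 + 167 = 535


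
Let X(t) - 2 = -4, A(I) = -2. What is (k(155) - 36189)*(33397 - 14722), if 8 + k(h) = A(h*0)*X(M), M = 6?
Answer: -675904275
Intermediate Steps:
X(t) = -2 (X(t) = 2 - 4 = -2)
k(h) = -4 (k(h) = -8 - 2*(-2) = -8 + 4 = -4)
(k(155) - 36189)*(33397 - 14722) = (-4 - 36189)*(33397 - 14722) = -36193*18675 = -675904275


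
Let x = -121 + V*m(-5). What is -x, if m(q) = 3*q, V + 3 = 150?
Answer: 2326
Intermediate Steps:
V = 147 (V = -3 + 150 = 147)
x = -2326 (x = -121 + 147*(3*(-5)) = -121 + 147*(-15) = -121 - 2205 = -2326)
-x = -1*(-2326) = 2326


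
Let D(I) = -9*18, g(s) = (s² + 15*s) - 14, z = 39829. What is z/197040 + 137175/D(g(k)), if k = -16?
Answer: -1501250539/1773360 ≈ -846.56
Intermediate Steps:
g(s) = -14 + s² + 15*s
D(I) = -162
z/197040 + 137175/D(g(k)) = 39829/197040 + 137175/(-162) = 39829*(1/197040) + 137175*(-1/162) = 39829/197040 - 45725/54 = -1501250539/1773360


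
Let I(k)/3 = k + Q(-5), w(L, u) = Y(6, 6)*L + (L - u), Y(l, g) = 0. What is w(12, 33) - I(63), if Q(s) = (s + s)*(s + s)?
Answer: -510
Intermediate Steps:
Q(s) = 4*s² (Q(s) = (2*s)*(2*s) = 4*s²)
w(L, u) = L - u (w(L, u) = 0*L + (L - u) = 0 + (L - u) = L - u)
I(k) = 300 + 3*k (I(k) = 3*(k + 4*(-5)²) = 3*(k + 4*25) = 3*(k + 100) = 3*(100 + k) = 300 + 3*k)
w(12, 33) - I(63) = (12 - 1*33) - (300 + 3*63) = (12 - 33) - (300 + 189) = -21 - 1*489 = -21 - 489 = -510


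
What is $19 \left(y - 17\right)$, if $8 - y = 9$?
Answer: $-342$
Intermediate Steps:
$y = -1$ ($y = 8 - 9 = -1$)
$19 \left(y - 17\right) = 19 \left(-1 - 17\right) = 19 \left(-18\right) = -342$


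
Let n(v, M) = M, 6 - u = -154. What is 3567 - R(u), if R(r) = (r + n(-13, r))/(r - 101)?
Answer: 210133/59 ≈ 3561.6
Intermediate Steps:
u = 160 (u = 6 - 1*(-154) = 6 + 154 = 160)
R(r) = 2*r/(-101 + r) (R(r) = (r + r)/(r - 101) = (2*r)/(-101 + r) = 2*r/(-101 + r))
3567 - R(u) = 3567 - 2*160/(-101 + 160) = 3567 - 2*160/59 = 3567 - 1*320/59 = 3567 - 320/59 = 210133/59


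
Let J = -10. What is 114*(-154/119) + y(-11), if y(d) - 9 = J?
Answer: -2525/17 ≈ -148.53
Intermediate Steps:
y(d) = -1 (y(d) = 9 - 10 = -1)
114*(-154/119) + y(-11) = 114*(-154/119) - 1 = 114*(-154*1/119) - 1 = 114*(-22/17) - 1 = -2508/17 - 1 = -2525/17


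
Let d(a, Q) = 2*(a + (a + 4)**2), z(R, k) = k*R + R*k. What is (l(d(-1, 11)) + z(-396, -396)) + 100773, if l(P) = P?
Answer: 414421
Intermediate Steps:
z(R, k) = 2*R*k (z(R, k) = R*k + R*k = 2*R*k)
d(a, Q) = 2*a + 2*(4 + a)**2 (d(a, Q) = 2*(a + (4 + a)**2) = 2*a + 2*(4 + a)**2)
(l(d(-1, 11)) + z(-396, -396)) + 100773 = ((2*(-1) + 2*(4 - 1)**2) + 2*(-396)*(-396)) + 100773 = ((-2 + 2*3**2) + 313632) + 100773 = ((-2 + 2*9) + 313632) + 100773 = ((-2 + 18) + 313632) + 100773 = (16 + 313632) + 100773 = 313648 + 100773 = 414421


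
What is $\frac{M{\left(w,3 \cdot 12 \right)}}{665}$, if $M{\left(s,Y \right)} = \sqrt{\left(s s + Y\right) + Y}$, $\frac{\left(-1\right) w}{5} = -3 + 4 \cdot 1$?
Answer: $\frac{\sqrt{97}}{665} \approx 0.01481$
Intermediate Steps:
$w = -5$ ($w = - 5 \left(-3 + 4 \cdot 1\right) = - 5 \left(-3 + 4\right) = \left(-5\right) 1 = -5$)
$M{\left(s,Y \right)} = \sqrt{s^{2} + 2 Y}$ ($M{\left(s,Y \right)} = \sqrt{\left(s^{2} + Y\right) + Y} = \sqrt{\left(Y + s^{2}\right) + Y} = \sqrt{s^{2} + 2 Y}$)
$\frac{M{\left(w,3 \cdot 12 \right)}}{665} = \frac{\sqrt{\left(-5\right)^{2} + 2 \cdot 3 \cdot 12}}{665} = \sqrt{25 + 2 \cdot 36} \cdot \frac{1}{665} = \sqrt{25 + 72} \cdot \frac{1}{665} = \sqrt{97} \cdot \frac{1}{665} = \frac{\sqrt{97}}{665}$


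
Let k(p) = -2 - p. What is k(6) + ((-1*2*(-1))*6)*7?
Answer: 76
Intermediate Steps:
k(6) + ((-1*2*(-1))*6)*7 = (-2 - 1*6) + ((-1*2*(-1))*6)*7 = (-2 - 6) + (-2*(-1)*6)*7 = -8 + (2*6)*7 = -8 + 12*7 = -8 + 84 = 76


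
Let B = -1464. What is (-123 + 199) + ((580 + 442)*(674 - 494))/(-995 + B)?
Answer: 2924/2459 ≈ 1.1891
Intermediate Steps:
(-123 + 199) + ((580 + 442)*(674 - 494))/(-995 + B) = (-123 + 199) + ((580 + 442)*(674 - 494))/(-995 - 1464) = 76 + (1022*180)/(-2459) = 76 - 1/2459*183960 = 76 - 183960/2459 = 2924/2459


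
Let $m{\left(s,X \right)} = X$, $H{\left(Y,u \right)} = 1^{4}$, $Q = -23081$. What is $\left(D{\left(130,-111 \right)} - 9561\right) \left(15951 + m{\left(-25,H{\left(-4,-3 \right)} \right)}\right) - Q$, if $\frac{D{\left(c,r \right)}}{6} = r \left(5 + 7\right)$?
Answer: $-279982375$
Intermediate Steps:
$H{\left(Y,u \right)} = 1$
$D{\left(c,r \right)} = 72 r$ ($D{\left(c,r \right)} = 6 r \left(5 + 7\right) = 6 r 12 = 6 \cdot 12 r = 72 r$)
$\left(D{\left(130,-111 \right)} - 9561\right) \left(15951 + m{\left(-25,H{\left(-4,-3 \right)} \right)}\right) - Q = \left(72 \left(-111\right) - 9561\right) \left(15951 + 1\right) - -23081 = \left(-7992 - 9561\right) 15952 + 23081 = \left(-17553\right) 15952 + 23081 = -280005456 + 23081 = -279982375$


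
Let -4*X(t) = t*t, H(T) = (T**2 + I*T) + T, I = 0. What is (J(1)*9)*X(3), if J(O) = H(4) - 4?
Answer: -324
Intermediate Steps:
H(T) = T + T**2 (H(T) = (T**2 + 0*T) + T = (T**2 + 0) + T = T**2 + T = T + T**2)
J(O) = 16 (J(O) = 4*(1 + 4) - 4 = 4*5 - 4 = 20 - 4 = 16)
X(t) = -t**2/4 (X(t) = -t*t/4 = -t**2/4)
(J(1)*9)*X(3) = (16*9)*(-1/4*3**2) = 144*(-1/4*9) = 144*(-9/4) = -324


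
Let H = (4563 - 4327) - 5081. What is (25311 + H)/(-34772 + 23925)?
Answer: -20466/10847 ≈ -1.8868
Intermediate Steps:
H = -4845 (H = 236 - 5081 = -4845)
(25311 + H)/(-34772 + 23925) = (25311 - 4845)/(-34772 + 23925) = 20466/(-10847) = 20466*(-1/10847) = -20466/10847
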